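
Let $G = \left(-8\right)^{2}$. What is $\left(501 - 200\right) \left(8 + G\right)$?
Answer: $21672$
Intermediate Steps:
$G = 64$
$\left(501 - 200\right) \left(8 + G\right) = \left(501 - 200\right) \left(8 + 64\right) = 301 \cdot 72 = 21672$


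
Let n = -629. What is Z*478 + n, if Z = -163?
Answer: -78543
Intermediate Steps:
Z*478 + n = -163*478 - 629 = -77914 - 629 = -78543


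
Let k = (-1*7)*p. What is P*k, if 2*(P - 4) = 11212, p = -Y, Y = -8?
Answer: -314160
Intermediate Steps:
p = 8 (p = -1*(-8) = 8)
k = -56 (k = -1*7*8 = -7*8 = -56)
P = 5610 (P = 4 + (½)*11212 = 4 + 5606 = 5610)
P*k = 5610*(-56) = -314160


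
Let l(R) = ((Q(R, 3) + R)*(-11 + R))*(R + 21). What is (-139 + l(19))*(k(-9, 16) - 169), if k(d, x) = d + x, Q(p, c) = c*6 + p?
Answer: -2880522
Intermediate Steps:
Q(p, c) = p + 6*c (Q(p, c) = 6*c + p = p + 6*c)
l(R) = (-11 + R)*(18 + 2*R)*(21 + R) (l(R) = (((R + 6*3) + R)*(-11 + R))*(R + 21) = (((R + 18) + R)*(-11 + R))*(21 + R) = (((18 + R) + R)*(-11 + R))*(21 + R) = ((18 + 2*R)*(-11 + R))*(21 + R) = ((-11 + R)*(18 + 2*R))*(21 + R) = (-11 + R)*(18 + 2*R)*(21 + R))
(-139 + l(19))*(k(-9, 16) - 169) = (-139 + (-4158 - 282*19 + 2*19³ + 38*19²))*((-9 + 16) - 169) = (-139 + (-4158 - 5358 + 2*6859 + 38*361))*(7 - 169) = (-139 + (-4158 - 5358 + 13718 + 13718))*(-162) = (-139 + 17920)*(-162) = 17781*(-162) = -2880522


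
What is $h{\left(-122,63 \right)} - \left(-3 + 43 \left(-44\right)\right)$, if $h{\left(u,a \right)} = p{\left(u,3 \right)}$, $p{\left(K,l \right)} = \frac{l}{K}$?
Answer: $\frac{231187}{122} \approx 1895.0$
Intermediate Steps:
$h{\left(u,a \right)} = \frac{3}{u}$
$h{\left(-122,63 \right)} - \left(-3 + 43 \left(-44\right)\right) = \frac{3}{-122} - \left(-3 + 43 \left(-44\right)\right) = 3 \left(- \frac{1}{122}\right) - \left(-3 - 1892\right) = - \frac{3}{122} - -1895 = - \frac{3}{122} + 1895 = \frac{231187}{122}$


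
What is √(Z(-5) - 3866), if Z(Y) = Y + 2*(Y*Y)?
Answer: I*√3821 ≈ 61.814*I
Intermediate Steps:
Z(Y) = Y + 2*Y²
√(Z(-5) - 3866) = √(-5*(1 + 2*(-5)) - 3866) = √(-5*(1 - 10) - 3866) = √(-5*(-9) - 3866) = √(45 - 3866) = √(-3821) = I*√3821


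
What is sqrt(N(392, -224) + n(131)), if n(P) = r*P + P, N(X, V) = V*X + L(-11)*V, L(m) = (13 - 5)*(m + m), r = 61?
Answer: I*sqrt(40262) ≈ 200.65*I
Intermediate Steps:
L(m) = 16*m (L(m) = 8*(2*m) = 16*m)
N(X, V) = -176*V + V*X (N(X, V) = V*X + (16*(-11))*V = V*X - 176*V = -176*V + V*X)
n(P) = 62*P (n(P) = 61*P + P = 62*P)
sqrt(N(392, -224) + n(131)) = sqrt(-224*(-176 + 392) + 62*131) = sqrt(-224*216 + 8122) = sqrt(-48384 + 8122) = sqrt(-40262) = I*sqrt(40262)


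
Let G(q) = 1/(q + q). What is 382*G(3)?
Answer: 191/3 ≈ 63.667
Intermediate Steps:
G(q) = 1/(2*q)
382*G(3) = 382*((1/2)/3) = 382*((1/2)*(1/3)) = 382*(1/6) = 191/3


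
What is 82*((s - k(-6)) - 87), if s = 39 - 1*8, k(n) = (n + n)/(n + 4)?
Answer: -5084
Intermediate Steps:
k(n) = 2*n/(4 + n) (k(n) = (2*n)/(4 + n) = 2*n/(4 + n))
s = 31 (s = 39 - 8 = 31)
82*((s - k(-6)) - 87) = 82*((31 - 2*(-6)/(4 - 6)) - 87) = 82*((31 - 2*(-6)/(-2)) - 87) = 82*((31 - 2*(-6)*(-1)/2) - 87) = 82*((31 - 1*6) - 87) = 82*((31 - 6) - 87) = 82*(25 - 87) = 82*(-62) = -5084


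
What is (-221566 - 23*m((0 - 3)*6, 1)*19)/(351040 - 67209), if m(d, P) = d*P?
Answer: -213700/283831 ≈ -0.75291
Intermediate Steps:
m(d, P) = P*d
(-221566 - 23*m((0 - 3)*6, 1)*19)/(351040 - 67209) = (-221566 - 23*(0 - 3)*6*19)/(351040 - 67209) = (-221566 - 23*(-3*6)*19)/283831 = (-221566 - 23*(-18)*19)*(1/283831) = (-221566 + 414*19)*(1/283831) = (-221566 + 7866)*(1/283831) = -213700*1/283831 = -213700/283831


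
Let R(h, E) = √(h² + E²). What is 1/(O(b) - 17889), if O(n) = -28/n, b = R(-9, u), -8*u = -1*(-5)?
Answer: -93183801/1666964965913 + 224*√5209/1666964965913 ≈ -5.5891e-5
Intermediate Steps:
u = -5/8 (u = -(-1)*(-5)/8 = -⅛*5 = -5/8 ≈ -0.62500)
R(h, E) = √(E² + h²)
b = √5209/8 (b = √((-5/8)² + (-9)²) = √(25/64 + 81) = √(5209/64) = √5209/8 ≈ 9.0217)
1/(O(b) - 17889) = 1/(-28*8*√5209/5209 - 17889) = 1/(-224*√5209/5209 - 17889) = 1/(-17889 - 224*√5209/5209)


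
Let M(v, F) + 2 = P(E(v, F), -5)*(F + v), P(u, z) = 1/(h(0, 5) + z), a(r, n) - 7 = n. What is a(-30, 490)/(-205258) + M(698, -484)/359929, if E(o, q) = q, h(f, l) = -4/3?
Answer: -3538384987/1403687826958 ≈ -0.0025208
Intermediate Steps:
h(f, l) = -4/3 (h(f, l) = -4*1/3 = -4/3)
a(r, n) = 7 + n
P(u, z) = 1/(-4/3 + z)
M(v, F) = -2 - 3*F/19 - 3*v/19 (M(v, F) = -2 + (3/(-4 + 3*(-5)))*(F + v) = -2 + (3/(-4 - 15))*(F + v) = -2 + (3/(-19))*(F + v) = -2 + (3*(-1/19))*(F + v) = -2 - 3*(F + v)/19 = -2 + (-3*F/19 - 3*v/19) = -2 - 3*F/19 - 3*v/19)
a(-30, 490)/(-205258) + M(698, -484)/359929 = (7 + 490)/(-205258) + (-2 - 3/19*(-484) - 3/19*698)/359929 = 497*(-1/205258) + (-2 + 1452/19 - 2094/19)*(1/359929) = -497/205258 - 680/19*1/359929 = -497/205258 - 680/6838651 = -3538384987/1403687826958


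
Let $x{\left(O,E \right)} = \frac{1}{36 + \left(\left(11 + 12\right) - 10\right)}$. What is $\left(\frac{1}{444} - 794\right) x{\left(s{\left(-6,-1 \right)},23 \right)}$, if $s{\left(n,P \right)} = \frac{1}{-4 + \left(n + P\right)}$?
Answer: $- \frac{352535}{21756} \approx -16.204$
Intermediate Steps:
$s{\left(n,P \right)} = \frac{1}{-4 + P + n}$ ($s{\left(n,P \right)} = \frac{1}{-4 + \left(P + n\right)} = \frac{1}{-4 + P + n}$)
$x{\left(O,E \right)} = \frac{1}{49}$ ($x{\left(O,E \right)} = \frac{1}{36 + \left(23 - 10\right)} = \frac{1}{36 + 13} = \frac{1}{49}$)
$\left(\frac{1}{444} - 794\right) x{\left(s{\left(-6,-1 \right)},23 \right)} = \left(\frac{1}{444} - 794\right) \frac{1}{49} = \left(- \frac{352535}{444}\right) \frac{1}{49} = - \frac{352535}{21756}$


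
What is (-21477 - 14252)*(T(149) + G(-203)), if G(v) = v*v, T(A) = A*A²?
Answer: -119662066182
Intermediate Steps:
T(A) = A³
G(v) = v²
(-21477 - 14252)*(T(149) + G(-203)) = (-21477 - 14252)*(149³ + (-203)²) = -35729*(3307949 + 41209) = -35729*3349158 = -119662066182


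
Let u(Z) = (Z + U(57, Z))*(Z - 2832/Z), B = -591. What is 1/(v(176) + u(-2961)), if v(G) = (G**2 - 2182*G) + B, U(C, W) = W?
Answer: 1/17175731 ≈ 5.8222e-8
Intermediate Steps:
v(G) = -591 + G**2 - 2182*G (v(G) = (G**2 - 2182*G) - 591 = -591 + G**2 - 2182*G)
u(Z) = 2*Z*(Z - 2832/Z) (u(Z) = (Z + Z)*(Z - 2832/Z) = (2*Z)*(Z - 2832/Z) = 2*Z*(Z - 2832/Z))
1/(v(176) + u(-2961)) = 1/((-591 + 176**2 - 2182*176) + (-5664 + 2*(-2961)**2)) = 1/((-591 + 30976 - 384032) + (-5664 + 2*8767521)) = 1/(-353647 + (-5664 + 17535042)) = 1/(-353647 + 17529378) = 1/17175731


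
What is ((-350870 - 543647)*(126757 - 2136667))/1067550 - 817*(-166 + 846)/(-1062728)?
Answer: 7961157683000934/4727146985 ≈ 1.6841e+6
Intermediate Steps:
((-350870 - 543647)*(126757 - 2136667))/1067550 - 817*(-166 + 846)/(-1062728) = -894517*(-2009910)*(1/1067550) - 817*680*(-1/1062728) = 1797898663470*(1/1067550) - 555560*(-1/1062728) = 59929955449/35585 + 69445/132841 = 7961157683000934/4727146985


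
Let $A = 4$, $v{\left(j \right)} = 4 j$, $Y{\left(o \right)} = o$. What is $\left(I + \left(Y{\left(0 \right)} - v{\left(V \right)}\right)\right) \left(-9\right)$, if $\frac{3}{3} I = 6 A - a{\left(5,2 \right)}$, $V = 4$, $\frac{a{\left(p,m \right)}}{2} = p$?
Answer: $18$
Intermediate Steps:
$a{\left(p,m \right)} = 2 p$
$I = 14$ ($I = 6 \cdot 4 - 2 \cdot 5 = 24 - 10 = 14$)
$\left(I + \left(Y{\left(0 \right)} - v{\left(V \right)}\right)\right) \left(-9\right) = \left(14 + \left(0 - 4 \cdot 4\right)\right) \left(-9\right) = \left(14 + \left(0 - 16\right)\right) \left(-9\right) = \left(14 - 16\right) \left(-9\right) = \left(-2\right) \left(-9\right) = 18$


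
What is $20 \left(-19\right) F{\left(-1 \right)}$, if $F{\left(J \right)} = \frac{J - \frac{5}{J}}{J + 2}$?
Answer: $-1520$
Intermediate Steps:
$F{\left(J \right)} = \frac{J - \frac{5}{J}}{2 + J}$
$20 \left(-19\right) F{\left(-1 \right)} = 20 \left(-19\right) \frac{-5 + \left(-1\right)^{2}}{\left(-1\right) \left(2 - 1\right)} = - 380 \left(- \frac{-5 + 1}{1}\right) = - 380 \left(\left(-1\right) 1 \left(-4\right)\right) = \left(-380\right) 4 = -1520$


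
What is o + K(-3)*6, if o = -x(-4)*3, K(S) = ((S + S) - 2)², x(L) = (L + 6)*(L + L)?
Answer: 432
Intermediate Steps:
x(L) = 2*L*(6 + L) (x(L) = (6 + L)*(2*L) = 2*L*(6 + L))
K(S) = (-2 + 2*S)² (K(S) = (2*S - 2)² = (-2 + 2*S)²)
o = 48 (o = -2*(-4)*(6 - 4)*3 = -2*(-4)*2*3 = -1*(-16)*3 = 16*3 = 48)
o + K(-3)*6 = 48 + (4*(-1 - 3)²)*6 = 48 + (4*(-4)²)*6 = 48 + (4*16)*6 = 48 + 64*6 = 48 + 384 = 432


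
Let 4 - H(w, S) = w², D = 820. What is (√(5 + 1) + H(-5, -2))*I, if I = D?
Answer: -17220 + 820*√6 ≈ -15211.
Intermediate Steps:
H(w, S) = 4 - w²
I = 820
(√(5 + 1) + H(-5, -2))*I = (√(5 + 1) + (4 - 1*(-5)²))*820 = (√6 + (4 - 1*25))*820 = (√6 + (4 - 25))*820 = (√6 - 21)*820 = (-21 + √6)*820 = -17220 + 820*√6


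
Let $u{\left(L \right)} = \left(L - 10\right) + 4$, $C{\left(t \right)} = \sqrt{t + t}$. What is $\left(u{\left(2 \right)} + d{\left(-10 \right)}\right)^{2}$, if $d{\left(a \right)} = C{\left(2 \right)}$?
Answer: $4$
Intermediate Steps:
$C{\left(t \right)} = \sqrt{2} \sqrt{t}$ ($C{\left(t \right)} = \sqrt{2 t} = \sqrt{2} \sqrt{t}$)
$d{\left(a \right)} = 2$ ($d{\left(a \right)} = \sqrt{2} \sqrt{2} = 2$)
$u{\left(L \right)} = -6 + L$ ($u{\left(L \right)} = \left(-10 + L\right) + 4 = -6 + L$)
$\left(u{\left(2 \right)} + d{\left(-10 \right)}\right)^{2} = \left(\left(-6 + 2\right) + 2\right)^{2} = \left(-4 + 2\right)^{2} = \left(-2\right)^{2} = 4$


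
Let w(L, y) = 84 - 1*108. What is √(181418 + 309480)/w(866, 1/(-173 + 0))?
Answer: -√490898/24 ≈ -29.193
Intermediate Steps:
w(L, y) = -24 (w(L, y) = 84 - 108 = -24)
√(181418 + 309480)/w(866, 1/(-173 + 0)) = √(181418 + 309480)/(-24) = √490898*(-1/24) = -√490898/24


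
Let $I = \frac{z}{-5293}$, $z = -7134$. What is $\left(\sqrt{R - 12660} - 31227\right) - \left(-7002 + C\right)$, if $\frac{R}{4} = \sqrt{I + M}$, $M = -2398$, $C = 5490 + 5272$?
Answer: $-34987 + \frac{2 \sqrt{-88670162085 + 10586 i \sqrt{16786061410}}}{5293} \approx -34986.0 + 112.52 i$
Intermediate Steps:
$C = 10762$
$I = \frac{7134}{5293}$ ($I = - \frac{7134}{-5293} = \left(-7134\right) \left(- \frac{1}{5293}\right) = \frac{7134}{5293} \approx 1.3478$)
$R = \frac{8 i \sqrt{16786061410}}{5293}$ ($R = 4 \sqrt{\frac{7134}{5293} - 2398} = 4 \sqrt{- \frac{12685480}{5293}} = 4 \frac{2 i \sqrt{16786061410}}{5293} = \frac{8 i \sqrt{16786061410}}{5293} \approx 195.82 i$)
$\left(\sqrt{R - 12660} - 31227\right) - \left(-7002 + C\right) = \left(\sqrt{\frac{8 i \sqrt{16786061410}}{5293} - 12660} - 31227\right) + \left(7002 - 10762\right) = \left(\sqrt{-12660 + \frac{8 i \sqrt{16786061410}}{5293}} - 31227\right) + \left(7002 - 10762\right) = \left(-31227 + \sqrt{-12660 + \frac{8 i \sqrt{16786061410}}{5293}}\right) - 3760 = -34987 + \sqrt{-12660 + \frac{8 i \sqrt{16786061410}}{5293}}$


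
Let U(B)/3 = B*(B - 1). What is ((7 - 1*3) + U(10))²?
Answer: 75076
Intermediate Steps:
U(B) = 3*B*(-1 + B) (U(B) = 3*(B*(B - 1)) = 3*(B*(-1 + B)) = 3*B*(-1 + B))
((7 - 1*3) + U(10))² = ((7 - 1*3) + 3*10*(-1 + 10))² = ((7 - 3) + 3*10*9)² = (4 + 270)² = 274² = 75076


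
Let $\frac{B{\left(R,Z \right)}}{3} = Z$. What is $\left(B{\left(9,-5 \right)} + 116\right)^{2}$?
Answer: $10201$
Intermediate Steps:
$B{\left(R,Z \right)} = 3 Z$
$\left(B{\left(9,-5 \right)} + 116\right)^{2} = \left(3 \left(-5\right) + 116\right)^{2} = \left(-15 + 116\right)^{2} = 101^{2} = 10201$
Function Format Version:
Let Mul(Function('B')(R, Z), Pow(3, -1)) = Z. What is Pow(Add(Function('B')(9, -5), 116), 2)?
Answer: 10201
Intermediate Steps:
Function('B')(R, Z) = Mul(3, Z)
Pow(Add(Function('B')(9, -5), 116), 2) = Pow(Add(Mul(3, -5), 116), 2) = Pow(Add(-15, 116), 2) = Pow(101, 2) = 10201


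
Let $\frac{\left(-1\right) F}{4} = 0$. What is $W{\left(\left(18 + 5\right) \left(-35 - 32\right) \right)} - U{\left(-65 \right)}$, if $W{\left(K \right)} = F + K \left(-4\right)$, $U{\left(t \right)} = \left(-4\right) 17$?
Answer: $6232$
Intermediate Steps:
$F = 0$ ($F = \left(-4\right) 0 = 0$)
$U{\left(t \right)} = -68$
$W{\left(K \right)} = - 4 K$ ($W{\left(K \right)} = 0 + K \left(-4\right) = 0 - 4 K = - 4 K$)
$W{\left(\left(18 + 5\right) \left(-35 - 32\right) \right)} - U{\left(-65 \right)} = - 4 \left(18 + 5\right) \left(-35 - 32\right) - -68 = - 4 \cdot 23 \left(-67\right) + 68 = \left(-4\right) \left(-1541\right) + 68 = 6164 + 68 = 6232$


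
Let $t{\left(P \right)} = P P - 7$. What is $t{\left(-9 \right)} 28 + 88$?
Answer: $2160$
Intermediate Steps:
$t{\left(P \right)} = -7 + P^{2}$ ($t{\left(P \right)} = P^{2} - 7 = -7 + P^{2}$)
$t{\left(-9 \right)} 28 + 88 = \left(-7 + \left(-9\right)^{2}\right) 28 + 88 = \left(-7 + 81\right) 28 + 88 = 74 \cdot 28 + 88 = 2072 + 88 = 2160$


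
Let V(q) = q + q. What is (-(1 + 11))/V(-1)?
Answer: 6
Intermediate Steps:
V(q) = 2*q
(-(1 + 11))/V(-1) = (-(1 + 11))/((2*(-1))) = -1*12/(-2) = -12*(-½) = 6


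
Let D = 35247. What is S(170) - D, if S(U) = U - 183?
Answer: -35260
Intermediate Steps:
S(U) = -183 + U
S(170) - D = (-183 + 170) - 1*35247 = -13 - 35247 = -35260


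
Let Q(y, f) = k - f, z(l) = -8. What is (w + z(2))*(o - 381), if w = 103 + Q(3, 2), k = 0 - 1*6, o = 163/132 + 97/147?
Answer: -71109537/2156 ≈ -32982.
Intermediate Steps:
o = 4085/2156 (o = 163*(1/132) + 97*(1/147) = 163/132 + 97/147 = 4085/2156 ≈ 1.8947)
k = -6 (k = 0 - 6 = -6)
Q(y, f) = -6 - f
w = 95 (w = 103 + (-6 - 1*2) = 103 + (-6 - 2) = 103 - 8 = 95)
(w + z(2))*(o - 381) = (95 - 8)*(4085/2156 - 381) = 87*(-817351/2156) = -71109537/2156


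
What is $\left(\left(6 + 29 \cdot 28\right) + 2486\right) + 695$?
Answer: $3999$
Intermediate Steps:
$\left(\left(6 + 29 \cdot 28\right) + 2486\right) + 695 = \left(\left(6 + 812\right) + 2486\right) + 695 = \left(818 + 2486\right) + 695 = 3304 + 695 = 3999$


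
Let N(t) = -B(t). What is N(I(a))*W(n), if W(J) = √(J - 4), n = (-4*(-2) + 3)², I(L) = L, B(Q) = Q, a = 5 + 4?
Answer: -27*√13 ≈ -97.350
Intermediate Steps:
a = 9
N(t) = -t
n = 121 (n = (8 + 3)² = 11² = 121)
W(J) = √(-4 + J)
N(I(a))*W(n) = (-1*9)*√(-4 + 121) = -27*√13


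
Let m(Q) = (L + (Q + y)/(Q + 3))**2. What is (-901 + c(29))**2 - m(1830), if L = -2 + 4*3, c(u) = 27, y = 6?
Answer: 285125766912/373321 ≈ 7.6376e+5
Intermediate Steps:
L = 10 (L = -2 + 12 = 10)
m(Q) = (10 + (6 + Q)/(3 + Q))**2 (m(Q) = (10 + (Q + 6)/(Q + 3))**2 = (10 + (6 + Q)/(3 + Q))**2)
(-901 + c(29))**2 - m(1830) = (-901 + 27)**2 - (36 + 11*1830)**2/(3 + 1830)**2 = (-874)**2 - (36 + 20130)**2/1833**2 = 763876 - 20166**2/3359889 = 763876 - 406667556/3359889 = 763876 - 1*45185284/373321 = 763876 - 45185284/373321 = 285125766912/373321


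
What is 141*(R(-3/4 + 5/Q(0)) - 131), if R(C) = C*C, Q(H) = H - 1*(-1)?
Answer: -254787/16 ≈ -15924.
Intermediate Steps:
Q(H) = 1 + H (Q(H) = H + 1 = 1 + H)
R(C) = C²
141*(R(-3/4 + 5/Q(0)) - 131) = 141*((-3/4 + 5/(1 + 0))² - 131) = 141*((-3*¼ + 5/1)² - 131) = 141*((-¾ + 5*1)² - 131) = 141*((-¾ + 5)² - 131) = 141*((17/4)² - 131) = 141*(289/16 - 131) = 141*(-1807/16) = -254787/16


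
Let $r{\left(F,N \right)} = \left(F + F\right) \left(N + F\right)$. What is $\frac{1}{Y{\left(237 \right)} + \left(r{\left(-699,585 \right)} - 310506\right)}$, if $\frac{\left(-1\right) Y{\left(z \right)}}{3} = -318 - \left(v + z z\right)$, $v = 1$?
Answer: $\frac{1}{18330} \approx 5.4555 \cdot 10^{-5}$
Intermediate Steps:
$r{\left(F,N \right)} = 2 F \left(F + N\right)$
$Y{\left(z \right)} = 957 + 3 z^{2}$ ($Y{\left(z \right)} = - 3 \left(-318 - \left(1 + z z\right)\right) = - 3 \left(-318 - \left(1 + z^{2}\right)\right) = - 3 \left(-319 - z^{2}\right) = 957 + 3 z^{2}$)
$\frac{1}{Y{\left(237 \right)} + \left(r{\left(-699,585 \right)} - 310506\right)} = \frac{1}{\left(957 + 3 \cdot 237^{2}\right) - \left(310506 + 1398 \left(-699 + 585\right)\right)} = \frac{1}{\left(957 + 3 \cdot 56169\right) - \left(310506 + 1398 \left(-114\right)\right)} = \frac{1}{\left(957 + 168507\right) + \left(159372 - 310506\right)} = \frac{1}{169464 - 151134} = \frac{1}{18330}$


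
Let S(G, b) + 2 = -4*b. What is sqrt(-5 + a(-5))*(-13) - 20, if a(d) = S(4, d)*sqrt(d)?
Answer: -20 - 13*sqrt(-5 + 18*I*sqrt(5)) ≈ -74.815 - 62.046*I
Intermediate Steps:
S(G, b) = -2 - 4*b
a(d) = sqrt(d)*(-2 - 4*d) (a(d) = (-2 - 4*d)*sqrt(d) = sqrt(d)*(-2 - 4*d))
sqrt(-5 + a(-5))*(-13) - 20 = sqrt(-5 + sqrt(-5)*(-2 - 4*(-5)))*(-13) - 20 = sqrt(-5 + (I*sqrt(5))*(-2 + 20))*(-13) - 20 = sqrt(-5 + (I*sqrt(5))*18)*(-13) - 20 = sqrt(-5 + 18*I*sqrt(5))*(-13) - 20 = -13*sqrt(-5 + 18*I*sqrt(5)) - 20 = -20 - 13*sqrt(-5 + 18*I*sqrt(5))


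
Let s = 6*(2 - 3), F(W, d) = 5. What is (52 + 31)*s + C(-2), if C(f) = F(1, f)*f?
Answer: -508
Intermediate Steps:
s = -6 (s = 6*(-1) = -6)
C(f) = 5*f
(52 + 31)*s + C(-2) = (52 + 31)*(-6) + 5*(-2) = 83*(-6) - 10 = -498 - 10 = -508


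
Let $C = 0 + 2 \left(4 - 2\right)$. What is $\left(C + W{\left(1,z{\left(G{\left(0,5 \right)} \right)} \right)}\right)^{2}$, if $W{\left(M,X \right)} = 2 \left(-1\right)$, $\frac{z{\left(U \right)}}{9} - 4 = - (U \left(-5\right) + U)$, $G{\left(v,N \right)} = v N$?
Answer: $4$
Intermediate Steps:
$G{\left(v,N \right)} = N v$
$z{\left(U \right)} = 36 + 36 U$ ($z{\left(U \right)} = 36 + 9 \left(- (U \left(-5\right) + U)\right) = 36 + 9 \left(- (- 5 U + U)\right) = 36 + 9 \left(- \left(-4\right) U\right) = 36 + 9 \cdot 4 U = 36 + 36 U$)
$W{\left(M,X \right)} = -2$
$C = 4$ ($C = 0 + 2 \cdot 2 = 0 + 4 = 4$)
$\left(C + W{\left(1,z{\left(G{\left(0,5 \right)} \right)} \right)}\right)^{2} = \left(4 - 2\right)^{2} = 2^{2} = 4$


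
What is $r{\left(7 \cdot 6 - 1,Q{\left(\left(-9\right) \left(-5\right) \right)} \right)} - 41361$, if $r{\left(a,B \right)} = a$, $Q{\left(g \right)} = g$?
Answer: $-41320$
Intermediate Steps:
$r{\left(7 \cdot 6 - 1,Q{\left(\left(-9\right) \left(-5\right) \right)} \right)} - 41361 = \left(7 \cdot 6 - 1\right) - 41361 = \left(42 - 1\right) - 41361 = 41 - 41361 = -41320$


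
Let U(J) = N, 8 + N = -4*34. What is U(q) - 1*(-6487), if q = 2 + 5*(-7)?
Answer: 6343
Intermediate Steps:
N = -144 (N = -8 - 4*34 = -8 - 136 = -144)
q = -33 (q = 2 - 35 = -33)
U(J) = -144
U(q) - 1*(-6487) = -144 - 1*(-6487) = -144 + 6487 = 6343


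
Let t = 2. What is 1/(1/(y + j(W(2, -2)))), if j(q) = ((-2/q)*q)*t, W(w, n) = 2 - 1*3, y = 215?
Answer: 211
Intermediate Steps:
W(w, n) = -1 (W(w, n) = 2 - 3 = -1)
j(q) = -4 (j(q) = ((-2/q)*q)*2 = -2*2 = -4)
1/(1/(y + j(W(2, -2)))) = 1/(1/(215 - 4)) = 1/(1/211) = 211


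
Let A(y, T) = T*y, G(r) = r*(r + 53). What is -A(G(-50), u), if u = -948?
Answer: -142200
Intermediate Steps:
G(r) = r*(53 + r)
-A(G(-50), u) = -(-948)*(-50*(53 - 50)) = -(-948)*(-50*3) = -(-948)*(-150) = -1*142200 = -142200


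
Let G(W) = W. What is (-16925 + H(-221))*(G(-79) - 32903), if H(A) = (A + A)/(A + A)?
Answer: 558187368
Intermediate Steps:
H(A) = 1 (H(A) = (2*A)/((2*A)) = (2*A)*(1/(2*A)) = 1)
(-16925 + H(-221))*(G(-79) - 32903) = (-16925 + 1)*(-79 - 32903) = -16924*(-32982) = 558187368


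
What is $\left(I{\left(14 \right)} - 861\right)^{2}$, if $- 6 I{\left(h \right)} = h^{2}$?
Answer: $\frac{7187761}{9} \approx 7.9864 \cdot 10^{5}$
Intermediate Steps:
$I{\left(h \right)} = - \frac{h^{2}}{6}$
$\left(I{\left(14 \right)} - 861\right)^{2} = \left(- \frac{14^{2}}{6} - 861\right)^{2} = \left(\left(- \frac{1}{6}\right) 196 - 861\right)^{2} = \left(- \frac{98}{3} - 861\right)^{2} = \left(- \frac{2681}{3}\right)^{2} = \frac{7187761}{9}$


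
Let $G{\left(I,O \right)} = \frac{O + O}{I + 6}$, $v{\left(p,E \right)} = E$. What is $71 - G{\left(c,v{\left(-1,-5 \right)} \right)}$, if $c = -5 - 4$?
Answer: $\frac{203}{3} \approx 67.667$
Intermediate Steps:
$c = -9$
$G{\left(I,O \right)} = \frac{2 O}{6 + I}$
$71 - G{\left(c,v{\left(-1,-5 \right)} \right)} = 71 - 2 \left(-5\right) \frac{1}{6 - 9} = 71 - 2 \left(-5\right) \frac{1}{-3} = 71 - 2 \left(-5\right) \left(- \frac{1}{3}\right) = 71 - \frac{10}{3} = \frac{203}{3}$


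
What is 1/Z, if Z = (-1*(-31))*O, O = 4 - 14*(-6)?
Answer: 1/2728 ≈ 0.00036657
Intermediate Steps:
O = 88 (O = 4 + 84 = 88)
Z = 2728 (Z = -1*(-31)*88 = 31*88 = 2728)
1/Z = 1/2728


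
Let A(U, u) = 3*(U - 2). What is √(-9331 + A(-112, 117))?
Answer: I*√9673 ≈ 98.351*I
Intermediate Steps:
A(U, u) = -6 + 3*U (A(U, u) = 3*(-2 + U) = -6 + 3*U)
√(-9331 + A(-112, 117)) = √(-9331 + (-6 + 3*(-112))) = √(-9331 + (-6 - 336)) = √(-9331 - 342) = √(-9673) = I*√9673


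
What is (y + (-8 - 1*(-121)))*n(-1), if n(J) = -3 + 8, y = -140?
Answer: -135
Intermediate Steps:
n(J) = 5
(y + (-8 - 1*(-121)))*n(-1) = (-140 + (-8 - 1*(-121)))*5 = (-140 + (-8 + 121))*5 = (-140 + 113)*5 = -27*5 = -135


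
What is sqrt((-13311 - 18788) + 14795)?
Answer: 2*I*sqrt(4326) ≈ 131.54*I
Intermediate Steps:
sqrt((-13311 - 18788) + 14795) = sqrt(-32099 + 14795) = sqrt(-17304) = 2*I*sqrt(4326)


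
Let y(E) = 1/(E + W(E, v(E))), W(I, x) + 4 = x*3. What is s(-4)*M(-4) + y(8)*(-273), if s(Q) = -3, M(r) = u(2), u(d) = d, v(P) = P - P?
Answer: -297/4 ≈ -74.250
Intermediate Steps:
v(P) = 0
W(I, x) = -4 + 3*x (W(I, x) = -4 + x*3 = -4 + 3*x)
y(E) = 1/(-4 + E) (y(E) = 1/(E + (-4 + 3*0)) = 1/(E + (-4 + 0)) = 1/(E - 4) = 1/(-4 + E))
M(r) = 2
s(-4)*M(-4) + y(8)*(-273) = -3*2 - 273/(-4 + 8) = -6 - 273/4 = -297/4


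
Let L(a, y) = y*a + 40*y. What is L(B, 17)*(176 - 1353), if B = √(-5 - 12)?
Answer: -800360 - 20009*I*√17 ≈ -8.0036e+5 - 82499.0*I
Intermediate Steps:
B = I*√17 (B = √(-17) = I*√17 ≈ 4.1231*I)
L(a, y) = 40*y + a*y (L(a, y) = a*y + 40*y = 40*y + a*y)
L(B, 17)*(176 - 1353) = (17*(40 + I*√17))*(176 - 1353) = (680 + 17*I*√17)*(-1177) = -800360 - 20009*I*√17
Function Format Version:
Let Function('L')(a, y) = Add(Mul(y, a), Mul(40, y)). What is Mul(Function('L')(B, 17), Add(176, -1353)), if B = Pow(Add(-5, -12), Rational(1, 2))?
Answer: Add(-800360, Mul(-20009, I, Pow(17, Rational(1, 2)))) ≈ Add(-8.0036e+5, Mul(-82499., I))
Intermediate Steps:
B = Mul(I, Pow(17, Rational(1, 2))) (B = Pow(-17, Rational(1, 2)) = Mul(I, Pow(17, Rational(1, 2))) ≈ Mul(4.1231, I))
Function('L')(a, y) = Add(Mul(40, y), Mul(a, y)) (Function('L')(a, y) = Add(Mul(a, y), Mul(40, y)) = Add(Mul(40, y), Mul(a, y)))
Mul(Function('L')(B, 17), Add(176, -1353)) = Mul(Mul(17, Add(40, Mul(I, Pow(17, Rational(1, 2))))), Add(176, -1353)) = Mul(Add(680, Mul(17, I, Pow(17, Rational(1, 2)))), -1177) = Add(-800360, Mul(-20009, I, Pow(17, Rational(1, 2))))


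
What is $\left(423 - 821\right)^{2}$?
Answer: $158404$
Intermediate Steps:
$\left(423 - 821\right)^{2} = \left(-398\right)^{2} = 158404$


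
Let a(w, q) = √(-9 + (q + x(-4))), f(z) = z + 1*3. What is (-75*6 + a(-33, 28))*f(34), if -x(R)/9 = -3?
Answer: -16650 + 37*√46 ≈ -16399.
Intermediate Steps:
x(R) = 27 (x(R) = -9*(-3) = 27)
f(z) = 3 + z (f(z) = z + 3 = 3 + z)
a(w, q) = √(18 + q) (a(w, q) = √(-9 + (q + 27)) = √(-9 + (27 + q)) = √(18 + q))
(-75*6 + a(-33, 28))*f(34) = (-75*6 + √(18 + 28))*(3 + 34) = (-450 + √46)*37 = -16650 + 37*√46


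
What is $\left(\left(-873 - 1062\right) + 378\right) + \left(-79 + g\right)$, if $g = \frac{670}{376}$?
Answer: $- \frac{307233}{188} \approx -1634.2$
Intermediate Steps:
$g = \frac{335}{188}$ ($g = 670 \cdot \frac{1}{376} = \frac{335}{188} \approx 1.7819$)
$\left(\left(-873 - 1062\right) + 378\right) + \left(-79 + g\right) = \left(\left(-873 - 1062\right) + 378\right) + \left(-79 + \frac{335}{188}\right) = \left(\left(-873 - 1062\right) + 378\right) - \frac{14517}{188} = \left(-1935 + 378\right) - \frac{14517}{188} = -1557 - \frac{14517}{188} = - \frac{307233}{188}$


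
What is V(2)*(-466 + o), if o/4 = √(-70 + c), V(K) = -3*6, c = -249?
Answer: 8388 - 72*I*√319 ≈ 8388.0 - 1286.0*I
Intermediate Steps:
V(K) = -18
o = 4*I*√319 (o = 4*√(-70 - 249) = 4*√(-319) = 4*(I*√319) = 4*I*√319 ≈ 71.442*I)
V(2)*(-466 + o) = -18*(-466 + 4*I*√319) = 8388 - 72*I*√319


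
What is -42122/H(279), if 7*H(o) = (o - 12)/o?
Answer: -27421422/89 ≈ -3.0811e+5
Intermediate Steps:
H(o) = (-12 + o)/(7*o) (H(o) = ((o - 12)/o)/7 = ((-12 + o)/o)/7 = (-12 + o)/(7*o))
-42122/H(279) = -42122*1953/(-12 + 279) = -42122/((⅐)*(1/279)*267) = -42122/89/651 = -42122*651/89 = -27421422/89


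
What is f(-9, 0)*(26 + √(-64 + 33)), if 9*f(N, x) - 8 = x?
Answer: 208/9 + 8*I*√31/9 ≈ 23.111 + 4.9491*I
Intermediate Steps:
f(N, x) = 8/9 + x/9
f(-9, 0)*(26 + √(-64 + 33)) = (8/9 + (⅑)*0)*(26 + √(-64 + 33)) = (8/9 + 0)*(26 + √(-31)) = 8*(26 + I*√31)/9 = 208/9 + 8*I*√31/9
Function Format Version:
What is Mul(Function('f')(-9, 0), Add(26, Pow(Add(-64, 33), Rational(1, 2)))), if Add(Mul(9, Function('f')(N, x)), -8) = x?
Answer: Add(Rational(208, 9), Mul(Rational(8, 9), I, Pow(31, Rational(1, 2)))) ≈ Add(23.111, Mul(4.9491, I))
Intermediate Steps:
Function('f')(N, x) = Add(Rational(8, 9), Mul(Rational(1, 9), x))
Mul(Function('f')(-9, 0), Add(26, Pow(Add(-64, 33), Rational(1, 2)))) = Mul(Add(Rational(8, 9), Mul(Rational(1, 9), 0)), Add(26, Pow(Add(-64, 33), Rational(1, 2)))) = Mul(Add(Rational(8, 9), 0), Add(26, Pow(-31, Rational(1, 2)))) = Mul(Rational(8, 9), Add(26, Mul(I, Pow(31, Rational(1, 2))))) = Add(Rational(208, 9), Mul(Rational(8, 9), I, Pow(31, Rational(1, 2))))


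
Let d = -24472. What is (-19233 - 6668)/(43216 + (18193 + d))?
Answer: -25901/36937 ≈ -0.70122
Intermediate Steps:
(-19233 - 6668)/(43216 + (18193 + d)) = (-19233 - 6668)/(43216 + (18193 - 24472)) = -25901/(43216 - 6279) = -25901/36937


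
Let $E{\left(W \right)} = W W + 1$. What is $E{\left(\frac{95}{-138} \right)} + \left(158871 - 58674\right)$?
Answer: $\frac{1908179737}{19044} \approx 1.002 \cdot 10^{5}$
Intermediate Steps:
$E{\left(W \right)} = 1 + W^{2}$ ($E{\left(W \right)} = W^{2} + 1 = 1 + W^{2}$)
$E{\left(\frac{95}{-138} \right)} + \left(158871 - 58674\right) = \left(1 + \left(\frac{95}{-138}\right)^{2}\right) + \left(158871 - 58674\right) = \left(1 + \left(95 \left(- \frac{1}{138}\right)\right)^{2}\right) + \left(158871 - 58674\right) = \left(1 + \left(- \frac{95}{138}\right)^{2}\right) + 100197 = \left(1 + \frac{9025}{19044}\right) + 100197 = \frac{28069}{19044} + 100197 = \frac{1908179737}{19044}$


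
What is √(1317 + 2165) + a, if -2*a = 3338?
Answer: -1669 + √3482 ≈ -1610.0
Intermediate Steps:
a = -1669 (a = -½*3338 = -1669)
√(1317 + 2165) + a = √(1317 + 2165) - 1669 = √3482 - 1669 = -1669 + √3482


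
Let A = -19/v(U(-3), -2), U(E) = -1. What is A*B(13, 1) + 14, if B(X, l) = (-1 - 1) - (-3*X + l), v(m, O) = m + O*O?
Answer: -214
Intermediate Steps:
v(m, O) = m + O**2
A = -19/3 (A = -19/(-1 + (-2)**2) = -19/(-1 + 4) = -19/3 ≈ -6.3333)
B(X, l) = -2 - l + 3*X (B(X, l) = -2 - (l - 3*X) = -2 + (-l + 3*X) = -2 - l + 3*X)
A*B(13, 1) + 14 = -19*(-2 - 1*1 + 3*13)/3 + 14 = -19*(-2 - 1 + 39)/3 + 14 = -19/3*36 + 14 = -228 + 14 = -214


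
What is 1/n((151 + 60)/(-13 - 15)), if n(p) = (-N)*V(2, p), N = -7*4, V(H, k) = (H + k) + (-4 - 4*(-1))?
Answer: -1/155 ≈ -0.0064516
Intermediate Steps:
V(H, k) = H + k (V(H, k) = (H + k) + (-4 + 4) = (H + k) + 0 = H + k)
N = -28
n(p) = 56 + 28*p (n(p) = (-1*(-28))*(2 + p) = 28*(2 + p) = 56 + 28*p)
1/n((151 + 60)/(-13 - 15)) = 1/(56 + 28*((151 + 60)/(-13 - 15))) = 1/(56 + 28*(211/(-28))) = 1/(56 + 28*(211*(-1/28))) = 1/(56 + 28*(-211/28)) = 1/(56 - 211) = 1/(-155) = -1/155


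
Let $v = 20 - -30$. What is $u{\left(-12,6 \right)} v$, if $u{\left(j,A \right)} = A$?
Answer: $300$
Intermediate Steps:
$v = 50$ ($v = 20 + 30 = 50$)
$u{\left(-12,6 \right)} v = 6 \cdot 50 = 300$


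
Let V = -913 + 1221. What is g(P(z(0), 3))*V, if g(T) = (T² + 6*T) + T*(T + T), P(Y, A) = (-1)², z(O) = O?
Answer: 2772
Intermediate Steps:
P(Y, A) = 1
g(T) = 3*T² + 6*T (g(T) = (T² + 6*T) + T*(2*T) = (T² + 6*T) + 2*T² = 3*T² + 6*T)
V = 308
g(P(z(0), 3))*V = (3*1*(2 + 1))*308 = (3*1*3)*308 = 9*308 = 2772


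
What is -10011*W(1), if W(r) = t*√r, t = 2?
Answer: -20022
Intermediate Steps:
W(r) = 2*√r
-10011*W(1) = -20022*√1 = -20022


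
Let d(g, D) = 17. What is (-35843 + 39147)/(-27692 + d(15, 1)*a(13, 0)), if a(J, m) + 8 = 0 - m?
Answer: -826/6957 ≈ -0.11873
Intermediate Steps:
a(J, m) = -8 - m (a(J, m) = -8 + (0 - m) = -8 - m)
(-35843 + 39147)/(-27692 + d(15, 1)*a(13, 0)) = (-35843 + 39147)/(-27692 + 17*(-8 - 1*0)) = 3304/(-27692 + 17*(-8 + 0)) = 3304/(-27692 + 17*(-8)) = 3304/(-27692 - 136) = 3304/(-27828) = 3304*(-1/27828) = -826/6957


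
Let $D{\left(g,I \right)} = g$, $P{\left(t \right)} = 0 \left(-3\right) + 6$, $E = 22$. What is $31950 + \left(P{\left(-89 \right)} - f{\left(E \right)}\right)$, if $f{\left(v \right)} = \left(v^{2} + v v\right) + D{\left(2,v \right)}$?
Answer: $30986$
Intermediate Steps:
$P{\left(t \right)} = 6$ ($P{\left(t \right)} = 0 + 6 = 6$)
$f{\left(v \right)} = 2 + 2 v^{2}$ ($f{\left(v \right)} = \left(v^{2} + v v\right) + 2 = \left(v^{2} + v^{2}\right) + 2 = 2 v^{2} + 2 = 2 + 2 v^{2}$)
$31950 + \left(P{\left(-89 \right)} - f{\left(E \right)}\right) = 31950 + \left(6 - \left(2 + 2 \cdot 22^{2}\right)\right) = 31950 + \left(6 - \left(2 + 2 \cdot 484\right)\right) = 31950 + \left(6 - \left(2 + 968\right)\right) = 31950 + \left(6 - 970\right) = 31950 - 964 = 30986$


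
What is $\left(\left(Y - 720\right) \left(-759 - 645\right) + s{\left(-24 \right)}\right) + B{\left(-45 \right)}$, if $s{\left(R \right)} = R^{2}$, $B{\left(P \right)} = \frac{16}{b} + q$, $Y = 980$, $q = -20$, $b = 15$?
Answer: $- \frac{5467244}{15} \approx -3.6448 \cdot 10^{5}$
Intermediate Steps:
$B{\left(P \right)} = - \frac{284}{15}$ ($B{\left(P \right)} = \frac{16}{15} - 20 = - \frac{284}{15}$)
$\left(\left(Y - 720\right) \left(-759 - 645\right) + s{\left(-24 \right)}\right) + B{\left(-45 \right)} = \left(\left(980 - 720\right) \left(-759 - 645\right) + \left(-24\right)^{2}\right) - \frac{284}{15} = \left(260 \left(-1404\right) + 576\right) - \frac{284}{15} = \left(-365040 + 576\right) - \frac{284}{15} = -364464 - \frac{284}{15} = - \frac{5467244}{15}$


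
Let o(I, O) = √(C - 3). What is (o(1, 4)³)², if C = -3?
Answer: -216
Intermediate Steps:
o(I, O) = I*√6 (o(I, O) = √(-3 - 3) = √(-6) = I*√6)
(o(1, 4)³)² = ((I*√6)³)² = (-6*I*√6)² = -216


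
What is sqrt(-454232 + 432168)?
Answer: 4*I*sqrt(1379) ≈ 148.54*I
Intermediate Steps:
sqrt(-454232 + 432168) = sqrt(-22064) = 4*I*sqrt(1379)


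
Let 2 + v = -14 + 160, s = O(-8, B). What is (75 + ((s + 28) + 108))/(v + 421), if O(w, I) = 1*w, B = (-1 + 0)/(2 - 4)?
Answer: 203/565 ≈ 0.35929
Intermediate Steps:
B = 1/2 (B = -1/(-2) = -1*(-1/2) = 1/2 ≈ 0.50000)
O(w, I) = w
s = -8
v = 144 (v = -2 + (-14 + 160) = -2 + 146 = 144)
(75 + ((s + 28) + 108))/(v + 421) = (75 + ((-8 + 28) + 108))/(144 + 421) = (75 + (20 + 108))/565 = (75 + 128)*(1/565) = 203*(1/565) = 203/565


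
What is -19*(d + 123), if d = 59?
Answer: -3458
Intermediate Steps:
-19*(d + 123) = -19*(59 + 123) = -19*182 = -3458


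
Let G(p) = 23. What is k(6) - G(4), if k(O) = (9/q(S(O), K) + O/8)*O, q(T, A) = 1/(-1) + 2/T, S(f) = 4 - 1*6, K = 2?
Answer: -91/2 ≈ -45.500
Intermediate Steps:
S(f) = -2 (S(f) = 4 - 6 = -2)
q(T, A) = -1 + 2/T (q(T, A) = 1*(-1) + 2/T = -1 + 2/T)
k(O) = O*(-9/2 + O/8) (k(O) = (9/(((2 - 1*(-2))/(-2))) + O/8)*O = (9/((-(2 + 2)/2)) + O*(⅛))*O = (9/((-½*4)) + O/8)*O = (9/(-2) + O/8)*O = (9*(-½) + O/8)*O = (-9/2 + O/8)*O = O*(-9/2 + O/8))
k(6) - G(4) = (⅛)*6*(-36 + 6) - 1*23 = (⅛)*6*(-30) - 23 = -45/2 - 23 = -91/2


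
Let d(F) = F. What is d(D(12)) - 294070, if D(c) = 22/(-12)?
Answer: -1764431/6 ≈ -2.9407e+5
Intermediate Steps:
D(c) = -11/6 (D(c) = 22*(-1/12) = -11/6)
d(D(12)) - 294070 = -11/6 - 294070 = -1764431/6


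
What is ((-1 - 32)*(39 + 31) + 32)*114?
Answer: -259692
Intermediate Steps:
((-1 - 32)*(39 + 31) + 32)*114 = (-33*70 + 32)*114 = (-2310 + 32)*114 = -2278*114 = -259692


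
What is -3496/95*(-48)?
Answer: 8832/5 ≈ 1766.4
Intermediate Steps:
-3496/95*(-48) = -92*2/5*(-48) = -184/5*(-48) = 8832/5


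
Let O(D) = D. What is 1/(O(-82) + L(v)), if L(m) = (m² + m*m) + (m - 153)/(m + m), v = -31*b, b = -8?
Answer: 496/60971391 ≈ 8.1350e-6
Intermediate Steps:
v = 248 (v = -31*(-8) = 248)
L(m) = 2*m² + (-153 + m)/(2*m) (L(m) = (m² + m²) + (-153 + m)/((2*m)) = 2*m² + (-153 + m)*(1/(2*m)) = 2*m² + (-153 + m)/(2*m))
1/(O(-82) + L(v)) = 1/(-82 + (½)*(-153 + 248 + 4*248³)/248) = 1/(-82 + (½)*(1/248)*(-153 + 248 + 4*15252992)) = 1/(-82 + (½)*(1/248)*(-153 + 248 + 61011968)) = 1/(-82 + (½)*(1/248)*61012063) = 1/(-82 + 61012063/496) = 1/(60971391/496) = 496/60971391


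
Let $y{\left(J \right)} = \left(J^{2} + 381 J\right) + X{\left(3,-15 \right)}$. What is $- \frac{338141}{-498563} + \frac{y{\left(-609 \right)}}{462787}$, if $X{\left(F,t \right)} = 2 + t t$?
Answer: $\frac{17371300188}{17748344237} \approx 0.97876$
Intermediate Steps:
$X{\left(F,t \right)} = 2 + t^{2}$
$y{\left(J \right)} = 227 + J^{2} + 381 J$ ($y{\left(J \right)} = \left(J^{2} + 381 J\right) + \left(2 + \left(-15\right)^{2}\right) = \left(J^{2} + 381 J\right) + \left(2 + 225\right) = \left(J^{2} + 381 J\right) + 227 = 227 + J^{2} + 381 J$)
$- \frac{338141}{-498563} + \frac{y{\left(-609 \right)}}{462787} = - \frac{338141}{-498563} + \frac{227 + \left(-609\right)^{2} + 381 \left(-609\right)}{462787} = \left(-338141\right) \left(- \frac{1}{498563}\right) + \left(227 + 370881 - 232029\right) \frac{1}{462787} = \frac{338141}{498563} + 139079 \cdot \frac{1}{462787} = \frac{338141}{498563} + \frac{139079}{462787} = \frac{17371300188}{17748344237}$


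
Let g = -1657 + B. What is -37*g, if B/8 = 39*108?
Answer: -1185443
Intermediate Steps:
B = 33696 (B = 8*(39*108) = 8*4212 = 33696)
g = 32039 (g = -1657 + 33696 = 32039)
-37*g = -37*32039 = -1185443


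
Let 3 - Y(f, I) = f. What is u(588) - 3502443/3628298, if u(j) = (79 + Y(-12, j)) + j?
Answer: 2470996793/3628298 ≈ 681.04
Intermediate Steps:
Y(f, I) = 3 - f
u(j) = 94 + j (u(j) = (79 + (3 - 1*(-12))) + j = (79 + (3 + 12)) + j = (79 + 15) + j = 94 + j)
u(588) - 3502443/3628298 = (94 + 588) - 3502443/3628298 = 682 - 3502443/3628298 = 2470996793/3628298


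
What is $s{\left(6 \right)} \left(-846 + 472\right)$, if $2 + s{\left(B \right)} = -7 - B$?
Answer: $5610$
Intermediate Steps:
$s{\left(B \right)} = -9 - B$ ($s{\left(B \right)} = -2 - \left(7 + B\right) = -9 - B$)
$s{\left(6 \right)} \left(-846 + 472\right) = \left(-9 - 6\right) \left(-846 + 472\right) = \left(-9 - 6\right) \left(-374\right) = \left(-15\right) \left(-374\right) = 5610$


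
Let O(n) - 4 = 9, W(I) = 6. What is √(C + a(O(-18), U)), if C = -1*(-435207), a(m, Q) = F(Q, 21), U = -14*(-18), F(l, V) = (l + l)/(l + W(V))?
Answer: √804701355/43 ≈ 659.70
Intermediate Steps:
O(n) = 13 (O(n) = 4 + 9 = 13)
F(l, V) = 2*l/(6 + l) (F(l, V) = (l + l)/(l + 6) = (2*l)/(6 + l) = 2*l/(6 + l))
U = 252
a(m, Q) = 2*Q/(6 + Q)
C = 435207
√(C + a(O(-18), U)) = √(435207 + 2*252/(6 + 252)) = √(435207 + 2*252/258) = √(435207 + 2*252*(1/258)) = √(435207 + 84/43) = √(18713985/43) = √804701355/43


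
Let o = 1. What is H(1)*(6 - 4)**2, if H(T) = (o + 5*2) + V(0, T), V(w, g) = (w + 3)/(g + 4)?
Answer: 232/5 ≈ 46.400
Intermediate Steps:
V(w, g) = (3 + w)/(4 + g)
H(T) = 11 + 3/(4 + T) (H(T) = (1 + 5*2) + (3 + 0)/(4 + T) = (1 + 10) + 3/(4 + T) = 11 + 3/(4 + T))
H(1)*(6 - 4)**2 = ((47 + 11*1)/(4 + 1))*(6 - 4)**2 = ((47 + 11)/5)*2**2 = ((1/5)*58)*4 = (58/5)*4 = 232/5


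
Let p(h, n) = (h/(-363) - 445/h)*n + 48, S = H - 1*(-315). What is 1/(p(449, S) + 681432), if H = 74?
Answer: 162987/110931120856 ≈ 1.4693e-6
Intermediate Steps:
S = 389 (S = 74 - 1*(-315) = 74 + 315 = 389)
p(h, n) = 48 + n*(-445/h - h/363) (p(h, n) = (h*(-1/363) - 445/h)*n + 48 = (-h/363 - 445/h)*n + 48 = (-445/h - h/363)*n + 48 = n*(-445/h - h/363) + 48 = 48 + n*(-445/h - h/363))
1/(p(449, S) + 681432) = 1/((48 - 445*389/449 - 1/363*449*389) + 681432) = 1/((48 - 445*389*1/449 - 174661/363) + 681432) = 1/((48 - 173105/449 - 174661/363) + 681432) = 1/(-133436528/162987 + 681432) = 1/(110931120856/162987) = 162987/110931120856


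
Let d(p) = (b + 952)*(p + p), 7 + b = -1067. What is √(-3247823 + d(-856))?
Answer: I*√3038959 ≈ 1743.3*I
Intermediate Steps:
b = -1074 (b = -7 - 1067 = -1074)
d(p) = -244*p (d(p) = (-1074 + 952)*(p + p) = -244*p)
√(-3247823 + d(-856)) = √(-3247823 - 244*(-856)) = √(-3247823 + 208864) = √(-3038959) = I*√3038959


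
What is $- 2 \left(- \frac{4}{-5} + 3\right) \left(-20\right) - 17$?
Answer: $135$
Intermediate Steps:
$- 2 \left(- \frac{4}{-5} + 3\right) \left(-20\right) - 17 = - 2 \left(\left(-4\right) \left(- \frac{1}{5}\right) + 3\right) \left(-20\right) - 17 = - 2 \left(\frac{4}{5} + 3\right) \left(-20\right) - 17 = \left(-2\right) \frac{19}{5} \left(-20\right) - 17 = \left(- \frac{38}{5}\right) \left(-20\right) - 17 = 152 - 17 = 135$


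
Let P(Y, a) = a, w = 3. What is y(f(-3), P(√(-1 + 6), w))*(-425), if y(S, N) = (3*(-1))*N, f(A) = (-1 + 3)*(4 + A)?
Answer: 3825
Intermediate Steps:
f(A) = 8 + 2*A (f(A) = 2*(4 + A) = 8 + 2*A)
y(S, N) = -3*N
y(f(-3), P(√(-1 + 6), w))*(-425) = -3*3*(-425) = -9*(-425) = 3825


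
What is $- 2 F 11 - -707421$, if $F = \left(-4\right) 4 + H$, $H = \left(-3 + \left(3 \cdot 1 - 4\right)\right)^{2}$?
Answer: $707421$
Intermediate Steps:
$H = 16$ ($H = \left(-3 + \left(3 - 4\right)\right)^{2} = \left(-3 - 1\right)^{2} = \left(-4\right)^{2} = 16$)
$F = 0$ ($F = \left(-4\right) 4 + 16 = -16 + 16 = 0$)
$- 2 F 11 - -707421 = \left(-2\right) 0 \cdot 11 - -707421 = 0 \cdot 11 + 707421 = 0 + 707421 = 707421$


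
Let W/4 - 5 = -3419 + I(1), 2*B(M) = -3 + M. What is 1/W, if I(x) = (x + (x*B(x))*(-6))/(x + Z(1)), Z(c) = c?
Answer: -1/13642 ≈ -7.3303e-5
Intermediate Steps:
B(M) = -3/2 + M/2 (B(M) = (-3 + M)/2 = -3/2 + M/2)
I(x) = (x - 6*x*(-3/2 + x/2))/(1 + x) (I(x) = (x + (x*(-3/2 + x/2))*(-6))/(x + 1) = (x - 6*x*(-3/2 + x/2))/(1 + x))
W = -13642 (W = 20 + 4*(-3419 + 1*(10 - 3*1)/(1 + 1)) = 20 + 4*(-3419 + 1*(10 - 3)/2) = 20 + 4*(-3419 + 1*(½)*7) = 20 + 4*(-3419 + 7/2) = 20 + 4*(-6831/2) = 20 - 13662 = -13642)
1/W = 1/(-13642) = -1/13642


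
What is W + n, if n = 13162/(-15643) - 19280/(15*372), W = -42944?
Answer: -187443416818/4364397 ≈ -42948.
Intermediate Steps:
n = -18752050/4364397 (n = 13162*(-1/15643) - 19280/5580 = -13162/15643 - 19280*1/5580 = -13162/15643 - 964/279 = -18752050/4364397 ≈ -4.2966)
W + n = -42944 - 18752050/4364397 = -187443416818/4364397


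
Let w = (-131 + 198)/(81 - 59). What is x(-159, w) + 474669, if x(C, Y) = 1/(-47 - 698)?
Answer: 353628404/745 ≈ 4.7467e+5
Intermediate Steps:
w = 67/22 ≈ 3.0455
x(C, Y) = -1/745 (x(C, Y) = 1/(-745) = -1/745)
x(-159, w) + 474669 = -1/745 + 474669 = 353628404/745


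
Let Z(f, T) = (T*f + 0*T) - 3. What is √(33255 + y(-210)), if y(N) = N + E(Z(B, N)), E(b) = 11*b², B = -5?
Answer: 4*√755709 ≈ 3477.3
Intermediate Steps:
Z(f, T) = -3 + T*f (Z(f, T) = (T*f + 0) - 3 = T*f - 3 = -3 + T*f)
y(N) = N + 11*(-3 - 5*N)² (y(N) = N + 11*(-3 + N*(-5))² = N + 11*(-3 - 5*N)²)
√(33255 + y(-210)) = √(33255 + (99 + 275*(-210)² + 331*(-210))) = √(33255 + (99 + 275*44100 - 69510)) = √(33255 + (99 + 12127500 - 69510)) = √(33255 + 12058089) = √12091344 = 4*√755709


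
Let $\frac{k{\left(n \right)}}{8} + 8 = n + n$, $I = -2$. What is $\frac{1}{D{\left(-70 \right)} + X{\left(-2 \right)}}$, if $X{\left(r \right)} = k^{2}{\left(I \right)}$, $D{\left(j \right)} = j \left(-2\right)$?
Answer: $\frac{1}{9356} \approx 0.00010688$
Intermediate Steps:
$D{\left(j \right)} = - 2 j$
$k{\left(n \right)} = -64 + 16 n$ ($k{\left(n \right)} = -64 + 8 \left(n + n\right) = -64 + 8 \cdot 2 n = -64 + 16 n$)
$X{\left(r \right)} = 9216$ ($X{\left(r \right)} = \left(-64 + 16 \left(-2\right)\right)^{2} = \left(-64 - 32\right)^{2} = \left(-96\right)^{2} = 9216$)
$\frac{1}{D{\left(-70 \right)} + X{\left(-2 \right)}} = \frac{1}{\left(-2\right) \left(-70\right) + 9216} = \frac{1}{140 + 9216} = \frac{1}{9356}$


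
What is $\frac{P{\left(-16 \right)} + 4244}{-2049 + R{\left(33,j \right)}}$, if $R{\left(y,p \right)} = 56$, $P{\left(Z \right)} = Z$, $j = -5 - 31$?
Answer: $- \frac{4228}{1993} \approx -2.1214$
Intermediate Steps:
$j = -36$ ($j = -5 - 31 = -36$)
$\frac{P{\left(-16 \right)} + 4244}{-2049 + R{\left(33,j \right)}} = \frac{-16 + 4244}{-2049 + 56} = \frac{4228}{-1993} = 4228 \left(- \frac{1}{1993}\right) = - \frac{4228}{1993}$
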